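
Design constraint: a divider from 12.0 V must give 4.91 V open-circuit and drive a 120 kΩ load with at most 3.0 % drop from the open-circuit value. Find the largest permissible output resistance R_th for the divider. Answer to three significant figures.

R_th ≤ 3.71 kΩ

Loading drop = R_th/(R_th + R_L) ≤ 0.0300, so R_th ≤ R_L · ε/(1−ε) = 120 kΩ × 0.0300/0.9700 = 3.71 kΩ.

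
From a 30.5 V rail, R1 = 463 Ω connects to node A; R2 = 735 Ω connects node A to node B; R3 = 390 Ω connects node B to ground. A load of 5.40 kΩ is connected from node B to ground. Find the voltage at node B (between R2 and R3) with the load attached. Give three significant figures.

At node B, R3 is in parallel with the load: R3‖R_L = 363.7 Ω.
Below node A the resistance is R2 + (R3‖R_L) = 1099 Ω, so V_A = 30.5 × 1099/1562 = 21.46 V.
Then V_B = V_A × (R3‖R_L)/(R2 + R3‖R_L) = 21.46 × 363.7/1099 = 7.10 V.

V ≈ 7.10 V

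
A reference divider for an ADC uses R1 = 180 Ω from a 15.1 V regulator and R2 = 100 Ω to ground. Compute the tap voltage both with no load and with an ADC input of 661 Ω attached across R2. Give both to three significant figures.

Unloaded: 5.39 V; loaded: 4.91 V

Open-circuit: V = 15.1 × 100/(180 + 100) = 5.39 V.
With the load, R2 becomes R2‖R_L = 86.86 Ω, so V = 15.1 × 86.86/266.9 = 4.91 V.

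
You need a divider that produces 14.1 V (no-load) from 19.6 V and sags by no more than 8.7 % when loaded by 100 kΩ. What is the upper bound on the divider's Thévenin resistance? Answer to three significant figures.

Loading drop = R_th/(R_th + R_L) ≤ 0.0870, so R_th ≤ R_L · ε/(1−ε) = 100 kΩ × 0.0870/0.9130 = 9.53 kΩ.
(Any R1, R2 with R2/(R1+R2) = 0.719 and R1‖R2 ≤ 9.53 kΩ will meet the spec.)

R_th ≤ 9.53 kΩ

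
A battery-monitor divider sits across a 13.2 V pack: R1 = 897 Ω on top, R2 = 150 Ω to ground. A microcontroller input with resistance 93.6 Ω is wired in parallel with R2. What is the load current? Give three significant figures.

R2‖R_L = 57.64 Ω; V_out = 13.2 × 57.64/954.6 = 0.7969 V.
I_L = V_out / R_L = 0.7969 / 93.6 Ω = 8.51 mA.

I_L ≈ 8.51 mA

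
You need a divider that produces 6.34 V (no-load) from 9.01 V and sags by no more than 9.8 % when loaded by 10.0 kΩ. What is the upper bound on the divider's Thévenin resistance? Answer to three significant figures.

Loading drop = R_th/(R_th + R_L) ≤ 0.0980, so R_th ≤ R_L · ε/(1−ε) = 10.0 kΩ × 0.0980/0.9020 = 1.09 kΩ.
(Any R1, R2 with R2/(R1+R2) = 0.704 and R1‖R2 ≤ 1.09 kΩ will meet the spec.)

R_th ≤ 1.09 kΩ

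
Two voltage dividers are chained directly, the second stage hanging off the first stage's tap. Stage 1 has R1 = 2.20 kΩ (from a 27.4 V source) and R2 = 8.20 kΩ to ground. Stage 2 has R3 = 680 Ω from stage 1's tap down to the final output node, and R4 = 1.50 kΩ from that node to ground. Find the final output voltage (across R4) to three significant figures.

Stage 2 presents R3+R4 = 2180 Ω as a load on stage 1's tap.
Stage 1's lower leg becomes R2‖(R3+R4) = 1722 Ω, so V_mid = 27.4 × 1722/3922 = 12.03 V.
Stage 2 is itself unloaded: V_out = V_mid × R4/(R3+R4) = 12.03 × 1500/2180 = 8.28 V.

V_out ≈ 8.28 V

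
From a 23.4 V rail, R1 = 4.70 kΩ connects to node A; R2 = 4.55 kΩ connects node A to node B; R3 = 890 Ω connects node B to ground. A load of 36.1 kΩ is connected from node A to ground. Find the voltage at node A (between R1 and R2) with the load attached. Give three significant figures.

Below node A the series string R2+R3 = 5440 Ω sits in parallel with the 36100 Ω load: 4728 Ω.
V_A = 23.4 × 4728/(4700 + 4728) = 11.7 V.

V ≈ 11.7 V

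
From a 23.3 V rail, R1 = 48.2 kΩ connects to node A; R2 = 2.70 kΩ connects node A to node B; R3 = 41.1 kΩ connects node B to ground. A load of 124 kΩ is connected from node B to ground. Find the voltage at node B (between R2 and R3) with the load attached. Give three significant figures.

V ≈ 8.80 V

At node B, R3 is in parallel with the load: R3‖R_L = 30.87 kΩ.
Below node A the resistance is R2 + (R3‖R_L) = 33.57 kΩ, so V_A = 23.3 × 33.57/81.77 = 9.565 V.
Then V_B = V_A × (R3‖R_L)/(R2 + R3‖R_L) = 9.565 × 30.87/33.57 = 8.80 V.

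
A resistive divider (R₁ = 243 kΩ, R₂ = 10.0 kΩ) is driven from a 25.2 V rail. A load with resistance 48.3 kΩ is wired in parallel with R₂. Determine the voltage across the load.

V_out ≈ 0.831 V

The load sits in parallel with R₂: R₂‖R_L = (10.0 × 48.3) / (10.0 + 48.3) = 8.285 kΩ.
V_out = 25.2 × 8.285 / (243 + 8.285) = 25.2 × 8.285/251.3 = 0.831 V.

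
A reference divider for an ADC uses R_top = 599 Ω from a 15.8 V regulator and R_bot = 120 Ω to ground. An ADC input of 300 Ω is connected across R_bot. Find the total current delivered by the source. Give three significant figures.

R_bot‖R_L = 85.71 Ω, so the source sees R_top + R_bot‖R_L = 684.7 Ω.
I = 15.8 V / 684.7 Ω = 23.1 mA.

I ≈ 23.1 mA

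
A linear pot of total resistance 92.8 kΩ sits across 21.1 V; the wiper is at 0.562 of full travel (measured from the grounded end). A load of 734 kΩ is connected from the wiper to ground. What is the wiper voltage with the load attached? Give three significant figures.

V ≈ 11.5 V

The wiper splits the pot into (1−α)R = 40.65 kΩ above and αR = 52.15 kΩ below.
Lower section ‖ load = 48.69 kΩ.
V_wiper = 21.1 × 48.69/(40.65 + 48.69) = 11.5 V.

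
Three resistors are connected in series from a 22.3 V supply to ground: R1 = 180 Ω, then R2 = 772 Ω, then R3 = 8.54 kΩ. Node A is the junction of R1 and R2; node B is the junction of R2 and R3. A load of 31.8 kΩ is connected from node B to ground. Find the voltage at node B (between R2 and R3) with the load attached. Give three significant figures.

At node B, R3 is in parallel with the load: R3‖R_L = 6732 Ω.
Below node A the resistance is R2 + (R3‖R_L) = 7504 Ω, so V_A = 22.3 × 7504/7684 = 21.78 V.
Then V_B = V_A × (R3‖R_L)/(R2 + R3‖R_L) = 21.78 × 6732/7504 = 19.5 V.

V ≈ 19.5 V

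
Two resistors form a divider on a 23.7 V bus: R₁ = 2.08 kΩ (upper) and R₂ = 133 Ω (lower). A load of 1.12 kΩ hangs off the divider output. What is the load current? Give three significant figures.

R₂‖R_L = 118.9 Ω; V_out = 23.7 × 118.9/2199 = 1.281 V.
I_L = V_out / R_L = 1.281 / 1.12 kΩ = 1.14 mA.

I_L ≈ 1.14 mA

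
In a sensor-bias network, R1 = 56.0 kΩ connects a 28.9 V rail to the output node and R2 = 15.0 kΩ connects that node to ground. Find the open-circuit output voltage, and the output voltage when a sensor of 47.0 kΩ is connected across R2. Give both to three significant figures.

Open-circuit: V = 28.9 × 15.0/(56.0 + 15.0) = 6.11 V.
With the load, R2 becomes R2‖R_L = 11.37 kΩ, so V = 28.9 × 11.37/67.37 = 4.88 V.

Unloaded: 6.11 V; loaded: 4.88 V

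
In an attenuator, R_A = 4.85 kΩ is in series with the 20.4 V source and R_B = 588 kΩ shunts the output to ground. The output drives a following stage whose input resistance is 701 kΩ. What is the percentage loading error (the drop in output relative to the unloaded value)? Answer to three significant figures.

The divider's output (Thévenin) resistance is R_A‖R_B = 4.810 kΩ.
Fractional drop under load = R_th/(R_th + R_L) = 4.810 / (4.810 + 701) = 0.006815.
So the output falls by 0.682 %.

0.682 %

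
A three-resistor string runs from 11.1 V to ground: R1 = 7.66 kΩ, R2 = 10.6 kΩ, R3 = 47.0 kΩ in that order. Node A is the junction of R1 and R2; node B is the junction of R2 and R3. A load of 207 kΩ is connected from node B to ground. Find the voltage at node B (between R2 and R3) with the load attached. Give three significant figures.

V ≈ 7.52 V

At node B, R3 is in parallel with the load: R3‖R_L = 38.30 kΩ.
Below node A the resistance is R2 + (R3‖R_L) = 48.90 kΩ, so V_A = 11.1 × 48.90/56.56 = 9.597 V.
Then V_B = V_A × (R3‖R_L)/(R2 + R3‖R_L) = 9.597 × 38.30/48.90 = 7.52 V.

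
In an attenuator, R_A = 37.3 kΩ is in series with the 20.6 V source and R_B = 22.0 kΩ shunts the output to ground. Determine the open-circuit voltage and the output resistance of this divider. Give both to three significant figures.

V_th = 7.64 V, R_th = 13.8 kΩ

V_th is the open-circuit tap voltage: 20.6 × 22.0/(37.3 + 22.0) = 7.64 V.
With the supply zeroed, R_A and R_B appear in parallel from the tap: R_th = R_A‖R_B = (37.3 × 22.0)/59.30 = 13.8 kΩ.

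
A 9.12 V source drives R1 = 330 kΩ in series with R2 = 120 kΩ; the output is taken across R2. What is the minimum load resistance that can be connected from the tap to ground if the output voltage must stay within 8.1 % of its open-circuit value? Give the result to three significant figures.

Output resistance R_th = R1‖R2 = (330 × 120)/450.0 = 88.00 kΩ.
The fractional drop is R_th/(R_th + R_L); requiring this ≤ 0.0810 gives R_L ≥ R_th(1/0.0810 − 1) = 88.00 × 11.35 = 998 kΩ.

R_L(min) ≈ 998 kΩ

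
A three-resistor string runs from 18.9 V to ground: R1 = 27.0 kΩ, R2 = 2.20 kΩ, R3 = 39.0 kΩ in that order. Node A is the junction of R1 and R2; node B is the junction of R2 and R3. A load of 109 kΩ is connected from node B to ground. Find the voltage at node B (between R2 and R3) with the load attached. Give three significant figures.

At node B, R3 is in parallel with the load: R3‖R_L = 28.72 kΩ.
Below node A the resistance is R2 + (R3‖R_L) = 30.92 kΩ, so V_A = 18.9 × 30.92/57.92 = 10.09 V.
Then V_B = V_A × (R3‖R_L)/(R2 + R3‖R_L) = 10.09 × 28.72/30.92 = 9.37 V.

V ≈ 9.37 V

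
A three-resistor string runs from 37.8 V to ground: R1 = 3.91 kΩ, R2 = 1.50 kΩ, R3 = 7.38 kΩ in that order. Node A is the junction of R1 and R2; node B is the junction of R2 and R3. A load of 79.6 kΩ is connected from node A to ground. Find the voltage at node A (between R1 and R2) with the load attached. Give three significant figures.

V ≈ 25.4 V

Below node A the series string R2+R3 = 8.880 kΩ sits in parallel with the 79.6 kΩ load: 7.989 kΩ.
V_A = 37.8 × 7.989/(3.91 + 7.989) = 25.4 V.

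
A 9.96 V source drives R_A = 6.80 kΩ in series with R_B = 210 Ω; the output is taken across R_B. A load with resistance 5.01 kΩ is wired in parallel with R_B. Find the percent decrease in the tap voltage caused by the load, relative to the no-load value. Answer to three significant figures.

The divider's output (Thévenin) resistance is R_A‖R_B = 203.7 Ω.
Fractional drop under load = R_th/(R_th + R_L) = 203.7 / (203.7 + 5010) = 0.03907.
So the output falls by 3.91 %.

3.91 %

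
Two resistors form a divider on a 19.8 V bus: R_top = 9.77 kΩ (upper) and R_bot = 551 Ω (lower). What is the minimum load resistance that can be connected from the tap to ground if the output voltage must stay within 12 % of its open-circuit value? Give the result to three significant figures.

R_L(min) ≈ 3.82 kΩ

Output resistance R_th = R_top‖R_bot = (9770 × 551)/10320 = 521.6 Ω.
The fractional drop is R_th/(R_th + R_L); requiring this ≤ 0.120 gives R_L ≥ R_th(1/0.120 − 1) = 521.6 × 7.333 = 3.82 kΩ.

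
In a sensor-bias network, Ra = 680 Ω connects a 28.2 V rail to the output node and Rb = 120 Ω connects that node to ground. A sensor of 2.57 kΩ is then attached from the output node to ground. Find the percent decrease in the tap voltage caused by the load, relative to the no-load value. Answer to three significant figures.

3.82 %

The divider's output (Thévenin) resistance is Ra‖Rb = 102.0 Ω.
Fractional drop under load = R_th/(R_th + R_L) = 102.0 / (102.0 + 2570) = 0.03817.
So the output falls by 3.82 %.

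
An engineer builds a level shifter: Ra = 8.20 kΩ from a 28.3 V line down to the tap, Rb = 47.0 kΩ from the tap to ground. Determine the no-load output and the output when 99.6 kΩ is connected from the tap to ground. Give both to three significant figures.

Unloaded: 24.1 V; loaded: 22.5 V

Open-circuit: V = 28.3 × 47.0/(8.20 + 47.0) = 24.1 V.
With the load, Rb becomes Rb‖R_L = 31.93 kΩ, so V = 28.3 × 31.93/40.13 = 22.5 V.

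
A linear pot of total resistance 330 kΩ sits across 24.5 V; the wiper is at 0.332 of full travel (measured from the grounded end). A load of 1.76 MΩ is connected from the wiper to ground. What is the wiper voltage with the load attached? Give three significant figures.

V ≈ 7.81 V

The wiper splits the pot into (1−α)R = 220.4 kΩ above and αR = 109.6 kΩ below.
Lower section ‖ load = 103.1 kΩ.
V_wiper = 24.5 × 103.1/(220.4 + 103.1) = 7.81 V.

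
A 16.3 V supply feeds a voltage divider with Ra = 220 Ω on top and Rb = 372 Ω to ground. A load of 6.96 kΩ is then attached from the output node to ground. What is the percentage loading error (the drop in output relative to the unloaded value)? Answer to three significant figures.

1.95 %

The divider's output (Thévenin) resistance is Ra‖Rb = 138.2 Ω.
Fractional drop under load = R_th/(R_th + R_L) = 138.2 / (138.2 + 6960) = 0.01948.
So the output falls by 1.95 %.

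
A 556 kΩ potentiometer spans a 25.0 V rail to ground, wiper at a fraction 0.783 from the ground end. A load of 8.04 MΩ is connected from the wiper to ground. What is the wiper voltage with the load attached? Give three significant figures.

The wiper splits the pot into (1−α)R = 120.7 kΩ above and αR = 435.3 kΩ below.
Lower section ‖ load = 413.0 kΩ.
V_wiper = 25.0 × 413.0/(120.7 + 413.0) = 19.3 V.

V ≈ 19.3 V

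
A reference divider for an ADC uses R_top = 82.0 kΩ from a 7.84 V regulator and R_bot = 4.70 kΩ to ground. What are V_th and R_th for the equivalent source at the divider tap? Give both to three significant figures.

V_th = 0.425 V, R_th = 4.45 kΩ

V_th is the open-circuit tap voltage: 7.84 × 4.70/(82.0 + 4.70) = 0.425 V.
With the supply zeroed, R_top and R_bot appear in parallel from the tap: R_th = R_top‖R_bot = (82.0 × 4.70)/86.70 = 4.45 kΩ.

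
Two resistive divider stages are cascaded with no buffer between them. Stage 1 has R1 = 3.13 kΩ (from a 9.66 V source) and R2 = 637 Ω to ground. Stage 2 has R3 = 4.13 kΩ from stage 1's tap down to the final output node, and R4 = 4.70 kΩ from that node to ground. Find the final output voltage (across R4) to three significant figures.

Stage 2 presents R3+R4 = 8830 Ω as a load on stage 1's tap.
Stage 1's lower leg becomes R2‖(R3+R4) = 594.1 Ω, so V_mid = 9.66 × 594.1/3724 = 1.541 V.
Stage 2 is itself unloaded: V_out = V_mid × R4/(R3+R4) = 1.541 × 4700/8830 = 0.820 V.

V_out ≈ 0.820 V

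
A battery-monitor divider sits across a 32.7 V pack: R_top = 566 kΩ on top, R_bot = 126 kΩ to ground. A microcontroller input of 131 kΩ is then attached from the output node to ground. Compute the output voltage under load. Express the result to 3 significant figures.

The load sits in parallel with R_bot: R_bot‖R_L = (126 × 131) / (126 + 131) = 64.23 kΩ.
V_out = 32.7 × 64.23 / (566 + 64.23) = 32.7 × 64.23/630.2 = 3.33 V.
(Unloaded it would have been 5.95 V.)

V_out ≈ 3.33 V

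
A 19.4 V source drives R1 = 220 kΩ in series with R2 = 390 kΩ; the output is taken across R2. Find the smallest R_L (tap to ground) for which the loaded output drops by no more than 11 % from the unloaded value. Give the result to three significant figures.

R_L(min) ≈ 1.14 MΩ

Output resistance R_th = R1‖R2 = (220 × 390)/610.0 = 140.7 kΩ.
The fractional drop is R_th/(R_th + R_L); requiring this ≤ 0.110 gives R_L ≥ R_th(1/0.110 − 1) = 140.7 × 8.091 = 1.14 MΩ.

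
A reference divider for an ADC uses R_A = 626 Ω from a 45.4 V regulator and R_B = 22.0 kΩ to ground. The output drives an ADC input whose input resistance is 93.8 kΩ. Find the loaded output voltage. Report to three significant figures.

The load sits in parallel with R_B: R_B‖R_L = (22000 × 93800) / (22000 + 93800) = 17820 Ω.
V_out = 45.4 × 17820 / (626 + 17820) = 45.4 × 17820/18450 = 43.9 V.

V_out ≈ 43.9 V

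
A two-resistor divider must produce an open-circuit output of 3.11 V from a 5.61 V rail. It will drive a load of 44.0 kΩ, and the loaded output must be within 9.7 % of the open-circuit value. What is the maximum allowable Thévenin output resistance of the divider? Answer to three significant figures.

Loading drop = R_th/(R_th + R_L) ≤ 0.0970, so R_th ≤ R_L · ε/(1−ε) = 44.0 kΩ × 0.0970/0.9030 = 4.73 kΩ.
(Any R1, R2 with R2/(R1+R2) = 0.554 and R1‖R2 ≤ 4.73 kΩ will meet the spec.)

R_th ≤ 4.73 kΩ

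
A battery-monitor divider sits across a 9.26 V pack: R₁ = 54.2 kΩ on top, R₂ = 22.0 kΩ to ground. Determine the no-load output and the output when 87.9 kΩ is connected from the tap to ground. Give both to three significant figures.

Unloaded: 2.67 V; loaded: 2.27 V

Open-circuit: V = 9.26 × 22.0/(54.2 + 22.0) = 2.67 V.
With the load, R₂ becomes R₂‖R_L = 17.60 kΩ, so V = 9.26 × 17.60/71.80 = 2.27 V.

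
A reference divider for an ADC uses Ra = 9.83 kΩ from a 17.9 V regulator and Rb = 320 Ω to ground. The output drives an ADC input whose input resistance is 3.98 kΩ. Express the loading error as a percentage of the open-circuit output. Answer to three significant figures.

The divider's output (Thévenin) resistance is Ra‖Rb = 309.9 Ω.
Fractional drop under load = R_th/(R_th + R_L) = 309.9 / (309.9 + 3980) = 0.07224.
So the output falls by 7.22 %.

7.22 %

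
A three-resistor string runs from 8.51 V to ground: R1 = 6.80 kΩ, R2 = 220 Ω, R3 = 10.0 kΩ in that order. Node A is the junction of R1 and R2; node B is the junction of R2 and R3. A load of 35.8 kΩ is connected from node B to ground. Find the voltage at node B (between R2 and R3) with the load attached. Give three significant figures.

At node B, R3 is in parallel with the load: R3‖R_L = 7817 Ω.
Below node A the resistance is R2 + (R3‖R_L) = 8037 Ω, so V_A = 8.51 × 8037/14840 = 4.610 V.
Then V_B = V_A × (R3‖R_L)/(R2 + R3‖R_L) = 4.610 × 7817/8037 = 4.48 V.

V ≈ 4.48 V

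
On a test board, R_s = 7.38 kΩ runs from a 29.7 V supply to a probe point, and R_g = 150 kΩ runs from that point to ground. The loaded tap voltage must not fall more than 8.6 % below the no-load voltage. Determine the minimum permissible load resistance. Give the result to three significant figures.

R_L(min) ≈ 74.8 kΩ

Output resistance R_th = R_s‖R_g = (7.38 × 150)/157.4 = 7.034 kΩ.
The fractional drop is R_th/(R_th + R_L); requiring this ≤ 0.0860 gives R_L ≥ R_th(1/0.0860 − 1) = 7.034 × 10.63 = 74.8 kΩ.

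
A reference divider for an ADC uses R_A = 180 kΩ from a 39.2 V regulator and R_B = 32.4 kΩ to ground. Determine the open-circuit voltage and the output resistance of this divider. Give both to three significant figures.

V_th = 5.98 V, R_th = 27.5 kΩ

V_th is the open-circuit tap voltage: 39.2 × 32.4/(180 + 32.4) = 5.98 V.
With the supply zeroed, R_A and R_B appear in parallel from the tap: R_th = R_A‖R_B = (180 × 32.4)/212.4 = 27.5 kΩ.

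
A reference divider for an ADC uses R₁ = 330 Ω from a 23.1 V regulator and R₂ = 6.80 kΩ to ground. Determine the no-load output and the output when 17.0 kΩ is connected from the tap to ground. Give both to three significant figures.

Open-circuit: V = 23.1 × 6800/(330 + 6800) = 22.0 V.
With the load, R₂ becomes R₂‖R_L = 4857 Ω, so V = 23.1 × 4857/5187 = 21.6 V.

Unloaded: 22.0 V; loaded: 21.6 V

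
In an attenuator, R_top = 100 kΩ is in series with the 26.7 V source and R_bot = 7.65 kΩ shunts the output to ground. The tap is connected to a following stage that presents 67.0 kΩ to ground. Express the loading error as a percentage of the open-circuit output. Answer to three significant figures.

9.59 %

Unloaded V = 26.7 × 7.65/107.7 = 1.8974 V.
Loaded: R_bot‖R_L = 6.866 kΩ, giving V = 26.7 × 6.866/106.9 = 1.7154 V.
Drop = (1.8974 − 1.7154) / 1.8974 = 9.59 %.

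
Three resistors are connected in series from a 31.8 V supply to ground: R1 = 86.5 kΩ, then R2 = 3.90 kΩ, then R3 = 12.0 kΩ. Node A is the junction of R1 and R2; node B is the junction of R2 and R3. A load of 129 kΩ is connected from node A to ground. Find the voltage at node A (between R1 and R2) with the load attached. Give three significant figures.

Below node A the series string R2+R3 = 15.90 kΩ sits in parallel with the 129 kΩ load: 14.16 kΩ.
V_A = 31.8 × 14.16/(86.5 + 14.16) = 4.47 V.

V ≈ 4.47 V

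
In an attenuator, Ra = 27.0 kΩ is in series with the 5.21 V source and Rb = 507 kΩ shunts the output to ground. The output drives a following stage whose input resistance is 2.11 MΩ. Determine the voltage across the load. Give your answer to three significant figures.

V_out ≈ 4.89 V

The load sits in parallel with Rb: Rb‖R_L = (507 × 2110) / (507 + 2110) = 408.8 kΩ.
V_out = 5.21 × 408.8 / (27.0 + 408.8) = 5.21 × 408.8/435.8 = 4.89 V.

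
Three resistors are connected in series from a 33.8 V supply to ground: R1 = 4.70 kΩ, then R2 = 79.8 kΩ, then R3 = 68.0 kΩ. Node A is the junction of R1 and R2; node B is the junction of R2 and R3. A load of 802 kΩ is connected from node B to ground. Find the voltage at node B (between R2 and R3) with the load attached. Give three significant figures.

At node B, R3 is in parallel with the load: R3‖R_L = 62.69 kΩ.
Below node A the resistance is R2 + (R3‖R_L) = 142.5 kΩ, so V_A = 33.8 × 142.5/147.2 = 32.72 V.
Then V_B = V_A × (R3‖R_L)/(R2 + R3‖R_L) = 32.72 × 62.69/142.5 = 14.4 V.

V ≈ 14.4 V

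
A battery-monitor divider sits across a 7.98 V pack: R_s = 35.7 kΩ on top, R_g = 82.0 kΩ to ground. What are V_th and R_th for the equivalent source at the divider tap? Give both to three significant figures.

V_th = 5.56 V, R_th = 24.9 kΩ

V_th is the open-circuit tap voltage: 7.98 × 82.0/(35.7 + 82.0) = 5.56 V.
With the supply zeroed, R_s and R_g appear in parallel from the tap: R_th = R_s‖R_g = (35.7 × 82.0)/117.7 = 24.9 kΩ.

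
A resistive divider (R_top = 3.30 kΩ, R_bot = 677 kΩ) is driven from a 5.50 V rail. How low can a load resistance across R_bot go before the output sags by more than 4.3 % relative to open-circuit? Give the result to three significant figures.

R_L(min) ≈ 73.1 kΩ

Output resistance R_th = R_top‖R_bot = (3.30 × 677)/680.3 = 3.284 kΩ.
The fractional drop is R_th/(R_th + R_L); requiring this ≤ 0.0430 gives R_L ≥ R_th(1/0.0430 − 1) = 3.284 × 22.26 = 73.1 kΩ.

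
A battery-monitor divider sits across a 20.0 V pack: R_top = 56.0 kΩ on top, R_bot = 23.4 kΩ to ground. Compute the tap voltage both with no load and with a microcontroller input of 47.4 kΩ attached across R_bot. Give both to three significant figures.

Open-circuit: V = 20.0 × 23.4/(56.0 + 23.4) = 5.89 V.
With the load, R_bot becomes R_bot‖R_L = 15.67 kΩ, so V = 20.0 × 15.67/71.67 = 4.37 V.

Unloaded: 5.89 V; loaded: 4.37 V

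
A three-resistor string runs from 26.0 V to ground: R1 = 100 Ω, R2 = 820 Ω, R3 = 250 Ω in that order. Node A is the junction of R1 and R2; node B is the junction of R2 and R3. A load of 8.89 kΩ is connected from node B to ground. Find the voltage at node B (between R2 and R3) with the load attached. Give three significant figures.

V ≈ 5.44 V

At node B, R3 is in parallel with the load: R3‖R_L = 243.2 Ω.
Below node A the resistance is R2 + (R3‖R_L) = 1063 Ω, so V_A = 26.0 × 1063/1163 = 23.76 V.
Then V_B = V_A × (R3‖R_L)/(R2 + R3‖R_L) = 23.76 × 243.2/1063 = 5.44 V.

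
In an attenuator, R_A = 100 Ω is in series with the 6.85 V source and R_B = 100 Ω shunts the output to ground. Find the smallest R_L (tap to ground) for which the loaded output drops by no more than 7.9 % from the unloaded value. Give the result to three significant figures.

Output resistance R_th = R_A‖R_B = (100 × 100)/200.0 = 50.00 Ω.
The fractional drop is R_th/(R_th + R_L); requiring this ≤ 0.0790 gives R_L ≥ R_th(1/0.0790 − 1) = 50.00 × 11.66 = 583 Ω.

R_L(min) ≈ 583 Ω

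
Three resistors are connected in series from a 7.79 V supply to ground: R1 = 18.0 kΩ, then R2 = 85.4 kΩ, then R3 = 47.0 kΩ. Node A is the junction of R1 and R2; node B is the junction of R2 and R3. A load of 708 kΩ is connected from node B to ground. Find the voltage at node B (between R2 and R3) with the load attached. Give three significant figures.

V ≈ 2.33 V

At node B, R3 is in parallel with the load: R3‖R_L = 44.07 kΩ.
Below node A the resistance is R2 + (R3‖R_L) = 129.5 kΩ, so V_A = 7.79 × 129.5/147.5 = 6.839 V.
Then V_B = V_A × (R3‖R_L)/(R2 + R3‖R_L) = 6.839 × 44.07/129.5 = 2.33 V.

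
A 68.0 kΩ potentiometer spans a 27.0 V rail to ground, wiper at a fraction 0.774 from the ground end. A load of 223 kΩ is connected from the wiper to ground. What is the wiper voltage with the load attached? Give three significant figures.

V ≈ 19.8 V

The wiper splits the pot into (1−α)R = 15.37 kΩ above and αR = 52.63 kΩ below.
Lower section ‖ load = 42.58 kΩ.
V_wiper = 27.0 × 42.58/(15.37 + 42.58) = 19.8 V.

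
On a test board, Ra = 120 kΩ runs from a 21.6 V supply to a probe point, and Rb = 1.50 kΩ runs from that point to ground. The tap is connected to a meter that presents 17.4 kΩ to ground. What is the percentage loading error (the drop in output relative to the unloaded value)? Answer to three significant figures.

The divider's output (Thévenin) resistance is Ra‖Rb = 1.481 kΩ.
Fractional drop under load = R_th/(R_th + R_L) = 1.481 / (1.481 + 17.4) = 0.07846.
So the output falls by 7.85 %.

7.85 %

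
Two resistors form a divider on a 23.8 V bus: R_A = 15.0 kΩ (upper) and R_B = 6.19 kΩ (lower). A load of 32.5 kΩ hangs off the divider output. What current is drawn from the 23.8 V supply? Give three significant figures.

I ≈ 1.18 mA

R_B‖R_L = 5.200 kΩ, so the source sees R_A + R_B‖R_L = 20.20 kΩ.
I = 23.8 V / 20.20 kΩ = 1.18 mA.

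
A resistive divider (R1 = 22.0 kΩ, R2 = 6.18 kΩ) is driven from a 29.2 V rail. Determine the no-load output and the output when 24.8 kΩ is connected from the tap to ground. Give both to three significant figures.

Open-circuit: V = 29.2 × 6.18/(22.0 + 6.18) = 6.40 V.
With the load, R2 becomes R2‖R_L = 4.947 kΩ, so V = 29.2 × 4.947/26.95 = 5.36 V.

Unloaded: 6.40 V; loaded: 5.36 V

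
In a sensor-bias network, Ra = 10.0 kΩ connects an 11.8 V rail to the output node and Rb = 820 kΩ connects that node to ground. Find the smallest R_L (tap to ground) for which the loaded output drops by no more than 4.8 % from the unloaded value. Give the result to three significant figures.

R_L(min) ≈ 196 kΩ

Output resistance R_th = Ra‖Rb = (10.0 × 820)/830.0 = 9.880 kΩ.
The fractional drop is R_th/(R_th + R_L); requiring this ≤ 0.0480 gives R_L ≥ R_th(1/0.0480 − 1) = 9.880 × 19.83 = 196 kΩ.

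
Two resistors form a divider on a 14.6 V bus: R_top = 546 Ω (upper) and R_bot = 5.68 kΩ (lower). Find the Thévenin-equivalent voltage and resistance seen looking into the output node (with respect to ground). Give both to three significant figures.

V_th is the open-circuit tap voltage: 14.6 × 5680/(546 + 5680) = 13.3 V.
With the supply zeroed, R_top and R_bot appear in parallel from the tap: R_th = R_top‖R_bot = (546 × 5680)/6226 = 498 Ω.

V_th = 13.3 V, R_th = 498 Ω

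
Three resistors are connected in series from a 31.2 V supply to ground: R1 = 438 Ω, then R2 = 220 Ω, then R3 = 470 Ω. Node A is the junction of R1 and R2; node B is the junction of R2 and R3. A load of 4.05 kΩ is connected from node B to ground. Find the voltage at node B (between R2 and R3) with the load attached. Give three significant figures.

V ≈ 12.2 V

At node B, R3 is in parallel with the load: R3‖R_L = 421.1 Ω.
Below node A the resistance is R2 + (R3‖R_L) = 641.1 Ω, so V_A = 31.2 × 641.1/1079 = 18.54 V.
Then V_B = V_A × (R3‖R_L)/(R2 + R3‖R_L) = 18.54 × 421.1/641.1 = 12.2 V.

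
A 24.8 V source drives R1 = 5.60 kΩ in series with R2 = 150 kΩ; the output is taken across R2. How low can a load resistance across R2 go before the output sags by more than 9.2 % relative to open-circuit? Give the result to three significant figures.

R_L(min) ≈ 53.3 kΩ

Output resistance R_th = R1‖R2 = (5.60 × 150)/155.6 = 5.398 kΩ.
The fractional drop is R_th/(R_th + R_L); requiring this ≤ 0.0920 gives R_L ≥ R_th(1/0.0920 − 1) = 5.398 × 9.870 = 53.3 kΩ.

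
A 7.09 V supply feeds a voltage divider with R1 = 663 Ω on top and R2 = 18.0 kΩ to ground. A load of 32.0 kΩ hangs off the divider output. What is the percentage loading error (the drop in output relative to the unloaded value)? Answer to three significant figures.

1.96 %

The divider's output (Thévenin) resistance is R1‖R2 = 639.4 Ω.
Fractional drop under load = R_th/(R_th + R_L) = 639.4 / (639.4 + 32000) = 0.01959.
So the output falls by 1.96 %.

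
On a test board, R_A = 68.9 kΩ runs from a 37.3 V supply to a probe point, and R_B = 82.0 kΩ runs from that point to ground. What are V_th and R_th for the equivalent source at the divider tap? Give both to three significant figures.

V_th is the open-circuit tap voltage: 37.3 × 82.0/(68.9 + 82.0) = 20.3 V.
With the supply zeroed, R_A and R_B appear in parallel from the tap: R_th = R_A‖R_B = (68.9 × 82.0)/150.9 = 37.4 kΩ.

V_th = 20.3 V, R_th = 37.4 kΩ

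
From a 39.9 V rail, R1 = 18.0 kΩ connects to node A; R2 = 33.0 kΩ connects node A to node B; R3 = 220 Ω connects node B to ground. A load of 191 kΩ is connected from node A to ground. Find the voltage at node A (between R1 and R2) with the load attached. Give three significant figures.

Below node A the series string R2+R3 = 33220 Ω sits in parallel with the 191000 Ω load: 28300 Ω.
V_A = 39.9 × 28300/(18000 + 28300) = 24.4 V.

V ≈ 24.4 V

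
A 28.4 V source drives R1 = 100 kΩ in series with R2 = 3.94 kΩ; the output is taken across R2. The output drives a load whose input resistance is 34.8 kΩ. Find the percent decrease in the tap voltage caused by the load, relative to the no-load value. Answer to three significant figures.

Unloaded V = 28.4 × 3.94/103.9 = 1.0765 V.
Loaded: R2‖R_L = 3.539 kΩ, giving V = 28.4 × 3.539/103.5 = 0.97080 V.
Drop = (1.0765 − 0.97080) / 1.0765 = 9.82 %.

9.82 %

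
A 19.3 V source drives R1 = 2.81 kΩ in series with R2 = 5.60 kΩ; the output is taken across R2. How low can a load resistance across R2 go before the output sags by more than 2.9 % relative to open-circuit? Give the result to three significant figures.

Output resistance R_th = R1‖R2 = (2.81 × 5.60)/8.410 = 1.871 kΩ.
The fractional drop is R_th/(R_th + R_L); requiring this ≤ 0.0290 gives R_L ≥ R_th(1/0.0290 − 1) = 1.871 × 33.48 = 62.6 kΩ.

R_L(min) ≈ 62.6 kΩ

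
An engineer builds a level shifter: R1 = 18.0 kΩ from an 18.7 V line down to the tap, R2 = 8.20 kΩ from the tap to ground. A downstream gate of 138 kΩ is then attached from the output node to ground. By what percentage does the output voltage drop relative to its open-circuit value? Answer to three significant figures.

The divider's output (Thévenin) resistance is R1‖R2 = 5.634 kΩ.
Fractional drop under load = R_th/(R_th + R_L) = 5.634 / (5.634 + 138) = 0.03922.
So the output falls by 3.92 %.

3.92 %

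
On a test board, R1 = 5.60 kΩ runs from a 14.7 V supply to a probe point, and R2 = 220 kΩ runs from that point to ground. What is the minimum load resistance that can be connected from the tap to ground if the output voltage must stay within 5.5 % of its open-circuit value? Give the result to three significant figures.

R_L(min) ≈ 93.8 kΩ

Output resistance R_th = R1‖R2 = (5.60 × 220)/225.6 = 5.461 kΩ.
The fractional drop is R_th/(R_th + R_L); requiring this ≤ 0.0550 gives R_L ≥ R_th(1/0.0550 − 1) = 5.461 × 17.18 = 93.8 kΩ.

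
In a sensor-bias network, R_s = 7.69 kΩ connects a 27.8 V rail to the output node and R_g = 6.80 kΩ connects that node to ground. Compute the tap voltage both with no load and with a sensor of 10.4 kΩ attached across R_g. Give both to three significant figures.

Open-circuit: V = 27.8 × 6.80/(7.69 + 6.80) = 13.0 V.
With the load, R_g becomes R_g‖R_L = 4.112 kΩ, so V = 27.8 × 4.112/11.80 = 9.69 V.

Unloaded: 13.0 V; loaded: 9.69 V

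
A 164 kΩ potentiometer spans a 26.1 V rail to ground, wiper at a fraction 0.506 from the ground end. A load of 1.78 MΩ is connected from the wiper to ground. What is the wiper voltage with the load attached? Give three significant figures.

V ≈ 12.9 V

The wiper splits the pot into (1−α)R = 81.02 kΩ above and αR = 82.98 kΩ below.
Lower section ‖ load = 79.29 kΩ.
V_wiper = 26.1 × 79.29/(81.02 + 79.29) = 12.9 V.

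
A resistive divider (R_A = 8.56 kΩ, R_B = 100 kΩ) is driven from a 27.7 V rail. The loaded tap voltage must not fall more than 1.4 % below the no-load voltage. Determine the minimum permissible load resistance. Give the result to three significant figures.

R_L(min) ≈ 555 kΩ

Output resistance R_th = R_A‖R_B = (8.56 × 100)/108.6 = 7.885 kΩ.
The fractional drop is R_th/(R_th + R_L); requiring this ≤ 0.0140 gives R_L ≥ R_th(1/0.0140 − 1) = 7.885 × 70.43 = 555 kΩ.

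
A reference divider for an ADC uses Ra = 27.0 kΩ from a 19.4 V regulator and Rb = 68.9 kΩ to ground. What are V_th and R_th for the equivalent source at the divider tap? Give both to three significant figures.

V_th is the open-circuit tap voltage: 19.4 × 68.9/(27.0 + 68.9) = 13.9 V.
With the supply zeroed, Ra and Rb appear in parallel from the tap: R_th = Ra‖Rb = (27.0 × 68.9)/95.90 = 19.4 kΩ.

V_th = 13.9 V, R_th = 19.4 kΩ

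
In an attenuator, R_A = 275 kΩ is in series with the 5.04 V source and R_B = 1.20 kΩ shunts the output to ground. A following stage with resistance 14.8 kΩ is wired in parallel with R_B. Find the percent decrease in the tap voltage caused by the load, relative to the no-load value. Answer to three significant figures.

7.47 %

The divider's output (Thévenin) resistance is R_A‖R_B = 1.195 kΩ.
Fractional drop under load = R_th/(R_th + R_L) = 1.195 / (1.195 + 14.8) = 0.07470.
So the output falls by 7.47 %.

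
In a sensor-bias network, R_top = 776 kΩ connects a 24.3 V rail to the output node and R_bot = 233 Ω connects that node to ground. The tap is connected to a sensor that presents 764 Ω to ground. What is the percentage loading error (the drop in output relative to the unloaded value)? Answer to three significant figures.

23.4 %

The divider's output (Thévenin) resistance is R_top‖R_bot = 232.9 Ω.
Fractional drop under load = R_th/(R_th + R_L) = 232.9 / (232.9 + 764) = 0.2336.
So the output falls by 23.4 %.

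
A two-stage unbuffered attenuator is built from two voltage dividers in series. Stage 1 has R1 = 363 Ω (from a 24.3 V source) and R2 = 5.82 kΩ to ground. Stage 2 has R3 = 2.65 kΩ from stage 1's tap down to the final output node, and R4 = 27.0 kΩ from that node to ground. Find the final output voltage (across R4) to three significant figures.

Stage 2 presents R3+R4 = 29650 Ω as a load on stage 1's tap.
Stage 1's lower leg becomes R2‖(R3+R4) = 4865 Ω, so V_mid = 24.3 × 4865/5228 = 22.61 V.
Stage 2 is itself unloaded: V_out = V_mid × R4/(R3+R4) = 22.61 × 27000/29650 = 20.6 V.

V_out ≈ 20.6 V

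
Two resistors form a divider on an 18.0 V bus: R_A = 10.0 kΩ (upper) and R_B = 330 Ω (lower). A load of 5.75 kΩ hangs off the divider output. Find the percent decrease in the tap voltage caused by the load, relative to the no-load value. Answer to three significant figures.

The divider's output (Thévenin) resistance is R_A‖R_B = 319.5 Ω.
Fractional drop under load = R_th/(R_th + R_L) = 319.5 / (319.5 + 5750) = 0.05263.
So the output falls by 5.26 %.

5.26 %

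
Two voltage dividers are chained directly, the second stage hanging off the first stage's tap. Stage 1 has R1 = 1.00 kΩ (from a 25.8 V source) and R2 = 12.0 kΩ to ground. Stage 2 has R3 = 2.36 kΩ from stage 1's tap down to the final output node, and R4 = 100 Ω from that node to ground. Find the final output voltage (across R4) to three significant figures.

Stage 2 presents R3+R4 = 2460 Ω as a load on stage 1's tap.
Stage 1's lower leg becomes R2‖(R3+R4) = 2041 Ω, so V_mid = 25.8 × 2041/3041 = 17.32 V.
Stage 2 is itself unloaded: V_out = V_mid × R4/(R3+R4) = 17.32 × 100/2460 = 0.704 V.

V_out ≈ 0.704 V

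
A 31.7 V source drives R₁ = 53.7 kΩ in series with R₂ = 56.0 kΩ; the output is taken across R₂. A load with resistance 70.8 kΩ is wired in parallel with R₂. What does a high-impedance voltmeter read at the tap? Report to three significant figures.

V_out ≈ 11.7 V

The load sits in parallel with R₂: R₂‖R_L = (56.0 × 70.8) / (56.0 + 70.8) = 31.27 kΩ.
V_out = 31.7 × 31.27 / (53.7 + 31.27) = 31.7 × 31.27/84.97 = 11.7 V.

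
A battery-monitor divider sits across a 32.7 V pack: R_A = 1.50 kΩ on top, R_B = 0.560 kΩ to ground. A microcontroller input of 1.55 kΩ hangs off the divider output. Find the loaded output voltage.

The load sits in parallel with R_B: R_B‖R_L = (560 × 1550) / (560 + 1550) = 411.4 Ω.
V_out = 32.7 × 411.4 / (1500 + 411.4) = 32.7 × 411.4/1911 = 7.04 V.
(Unloaded it would have been 8.89 V.)

V_out ≈ 7.04 V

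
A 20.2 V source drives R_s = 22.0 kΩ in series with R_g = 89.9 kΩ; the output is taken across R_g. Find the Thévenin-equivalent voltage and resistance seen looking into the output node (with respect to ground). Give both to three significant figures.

V_th = 16.2 V, R_th = 17.7 kΩ

V_th is the open-circuit tap voltage: 20.2 × 89.9/(22.0 + 89.9) = 16.2 V.
With the supply zeroed, R_s and R_g appear in parallel from the tap: R_th = R_s‖R_g = (22.0 × 89.9)/111.9 = 17.7 kΩ.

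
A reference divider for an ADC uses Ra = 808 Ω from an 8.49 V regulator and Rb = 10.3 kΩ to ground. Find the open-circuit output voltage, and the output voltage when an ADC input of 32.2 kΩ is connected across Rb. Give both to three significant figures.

Open-circuit: V = 8.49 × 10300/(808 + 10300) = 7.87 V.
With the load, Rb becomes Rb‖R_L = 7804 Ω, so V = 8.49 × 7804/8612 = 7.69 V.

Unloaded: 7.87 V; loaded: 7.69 V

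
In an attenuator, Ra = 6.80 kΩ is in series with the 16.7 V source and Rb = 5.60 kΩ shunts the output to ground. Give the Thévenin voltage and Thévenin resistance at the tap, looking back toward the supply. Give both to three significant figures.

V_th is the open-circuit tap voltage: 16.7 × 5.60/(6.80 + 5.60) = 7.54 V.
With the supply zeroed, Ra and Rb appear in parallel from the tap: R_th = Ra‖Rb = (6.80 × 5.60)/12.40 = 3.07 kΩ.

V_th = 7.54 V, R_th = 3.07 kΩ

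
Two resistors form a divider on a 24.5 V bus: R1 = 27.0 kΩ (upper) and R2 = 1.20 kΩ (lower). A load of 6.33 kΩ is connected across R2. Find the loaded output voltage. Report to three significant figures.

V_out ≈ 0.882 V

The load sits in parallel with R2: R2‖R_L = (1.20 × 6.33) / (1.20 + 6.33) = 1.009 kΩ.
V_out = 24.5 × 1.009 / (27.0 + 1.009) = 24.5 × 1.009/28.01 = 0.882 V.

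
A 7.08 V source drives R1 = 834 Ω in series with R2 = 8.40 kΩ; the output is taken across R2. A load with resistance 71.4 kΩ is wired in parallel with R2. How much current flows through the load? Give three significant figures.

R2‖R_L = 7516 Ω; V_out = 7.08 × 7516/8350 = 6.373 V.
I_L = V_out / R_L = 6.373 / 71.4 kΩ = 0.0893 mA.

I_L ≈ 0.0893 mA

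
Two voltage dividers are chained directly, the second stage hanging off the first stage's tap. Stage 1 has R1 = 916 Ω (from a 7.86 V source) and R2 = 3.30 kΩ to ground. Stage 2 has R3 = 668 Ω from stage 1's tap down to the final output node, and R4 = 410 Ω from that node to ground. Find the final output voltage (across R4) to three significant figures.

V_out ≈ 1.41 V

Stage 2 presents R3+R4 = 1078 Ω as a load on stage 1's tap.
Stage 1's lower leg becomes R2‖(R3+R4) = 812.6 Ω, so V_mid = 7.86 × 812.6/1729 = 3.695 V.
Stage 2 is itself unloaded: V_out = V_mid × R4/(R3+R4) = 3.695 × 410/1078 = 1.41 V.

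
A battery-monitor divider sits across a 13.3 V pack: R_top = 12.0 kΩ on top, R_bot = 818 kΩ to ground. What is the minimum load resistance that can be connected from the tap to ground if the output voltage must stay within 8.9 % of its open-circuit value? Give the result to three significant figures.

R_L(min) ≈ 121 kΩ

Output resistance R_th = R_top‖R_bot = (12.0 × 818)/830.0 = 11.83 kΩ.
The fractional drop is R_th/(R_th + R_L); requiring this ≤ 0.0890 gives R_L ≥ R_th(1/0.0890 − 1) = 11.83 × 10.24 = 121 kΩ.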